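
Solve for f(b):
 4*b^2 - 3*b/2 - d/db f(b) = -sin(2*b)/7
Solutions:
 f(b) = C1 + 4*b^3/3 - 3*b^2/4 - cos(2*b)/14


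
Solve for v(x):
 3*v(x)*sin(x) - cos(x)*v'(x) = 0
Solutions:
 v(x) = C1/cos(x)^3


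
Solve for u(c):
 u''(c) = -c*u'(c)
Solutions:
 u(c) = C1 + C2*erf(sqrt(2)*c/2)


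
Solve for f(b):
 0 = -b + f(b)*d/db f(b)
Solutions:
 f(b) = -sqrt(C1 + b^2)
 f(b) = sqrt(C1 + b^2)


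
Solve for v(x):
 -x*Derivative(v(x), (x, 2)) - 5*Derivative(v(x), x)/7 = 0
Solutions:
 v(x) = C1 + C2*x^(2/7)


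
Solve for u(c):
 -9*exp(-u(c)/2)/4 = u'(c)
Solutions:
 u(c) = 2*log(C1 - 9*c/8)


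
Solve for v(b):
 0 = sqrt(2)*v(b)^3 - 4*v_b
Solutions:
 v(b) = -sqrt(2)*sqrt(-1/(C1 + sqrt(2)*b))
 v(b) = sqrt(2)*sqrt(-1/(C1 + sqrt(2)*b))


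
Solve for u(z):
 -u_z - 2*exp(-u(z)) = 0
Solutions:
 u(z) = log(C1 - 2*z)


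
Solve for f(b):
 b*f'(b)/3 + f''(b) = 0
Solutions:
 f(b) = C1 + C2*erf(sqrt(6)*b/6)


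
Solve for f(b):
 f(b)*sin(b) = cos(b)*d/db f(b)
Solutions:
 f(b) = C1/cos(b)


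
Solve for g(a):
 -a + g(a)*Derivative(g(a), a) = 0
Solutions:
 g(a) = -sqrt(C1 + a^2)
 g(a) = sqrt(C1 + a^2)


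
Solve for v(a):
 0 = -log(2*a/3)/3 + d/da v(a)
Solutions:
 v(a) = C1 + a*log(a)/3 - a*log(3)/3 - a/3 + a*log(2)/3


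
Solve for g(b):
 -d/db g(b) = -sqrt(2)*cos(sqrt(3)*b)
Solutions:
 g(b) = C1 + sqrt(6)*sin(sqrt(3)*b)/3


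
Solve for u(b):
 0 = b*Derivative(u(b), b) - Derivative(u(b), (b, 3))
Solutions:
 u(b) = C1 + Integral(C2*airyai(b) + C3*airybi(b), b)


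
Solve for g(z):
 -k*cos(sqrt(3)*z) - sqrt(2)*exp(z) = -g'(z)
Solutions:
 g(z) = C1 + sqrt(3)*k*sin(sqrt(3)*z)/3 + sqrt(2)*exp(z)


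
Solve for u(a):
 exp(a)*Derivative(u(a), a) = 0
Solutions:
 u(a) = C1


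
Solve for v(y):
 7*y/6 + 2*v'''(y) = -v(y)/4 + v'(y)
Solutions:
 v(y) = C1*exp(y/2) + C2*exp(y*(-1 + sqrt(5))/4) + C3*exp(-y*(1 + sqrt(5))/4) - 14*y/3 - 56/3


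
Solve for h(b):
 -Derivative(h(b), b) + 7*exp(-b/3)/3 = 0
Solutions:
 h(b) = C1 - 7*exp(-b/3)


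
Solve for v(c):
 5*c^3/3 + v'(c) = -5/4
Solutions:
 v(c) = C1 - 5*c^4/12 - 5*c/4


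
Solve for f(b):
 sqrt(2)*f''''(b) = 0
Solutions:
 f(b) = C1 + C2*b + C3*b^2 + C4*b^3


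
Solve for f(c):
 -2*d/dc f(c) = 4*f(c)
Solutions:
 f(c) = C1*exp(-2*c)


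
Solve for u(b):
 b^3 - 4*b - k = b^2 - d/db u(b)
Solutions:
 u(b) = C1 - b^4/4 + b^3/3 + 2*b^2 + b*k


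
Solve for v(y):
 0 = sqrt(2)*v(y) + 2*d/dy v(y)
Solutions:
 v(y) = C1*exp(-sqrt(2)*y/2)


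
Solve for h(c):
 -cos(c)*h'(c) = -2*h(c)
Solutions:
 h(c) = C1*(sin(c) + 1)/(sin(c) - 1)


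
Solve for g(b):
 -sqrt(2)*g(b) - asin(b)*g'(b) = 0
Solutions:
 g(b) = C1*exp(-sqrt(2)*Integral(1/asin(b), b))


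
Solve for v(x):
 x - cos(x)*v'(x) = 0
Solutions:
 v(x) = C1 + Integral(x/cos(x), x)


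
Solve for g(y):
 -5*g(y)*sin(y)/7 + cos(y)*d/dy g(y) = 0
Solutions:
 g(y) = C1/cos(y)^(5/7)


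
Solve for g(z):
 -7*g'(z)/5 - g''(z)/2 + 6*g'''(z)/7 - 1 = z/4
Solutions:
 g(z) = C1 + C2*exp(7*z*(5 - sqrt(505))/120) + C3*exp(7*z*(5 + sqrt(505))/120) - 5*z^2/56 - 255*z/392


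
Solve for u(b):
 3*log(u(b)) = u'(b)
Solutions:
 li(u(b)) = C1 + 3*b


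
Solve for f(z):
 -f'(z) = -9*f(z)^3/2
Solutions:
 f(z) = -sqrt(-1/(C1 + 9*z))
 f(z) = sqrt(-1/(C1 + 9*z))


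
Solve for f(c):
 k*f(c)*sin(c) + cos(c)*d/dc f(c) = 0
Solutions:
 f(c) = C1*exp(k*log(cos(c)))


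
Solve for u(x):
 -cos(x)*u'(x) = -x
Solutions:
 u(x) = C1 + Integral(x/cos(x), x)


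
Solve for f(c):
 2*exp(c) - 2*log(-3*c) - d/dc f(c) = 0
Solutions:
 f(c) = C1 - 2*c*log(-c) + 2*c*(1 - log(3)) + 2*exp(c)


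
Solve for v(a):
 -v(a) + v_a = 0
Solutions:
 v(a) = C1*exp(a)


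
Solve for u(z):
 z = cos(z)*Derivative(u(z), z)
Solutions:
 u(z) = C1 + Integral(z/cos(z), z)


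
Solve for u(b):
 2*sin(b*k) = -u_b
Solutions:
 u(b) = C1 + 2*cos(b*k)/k


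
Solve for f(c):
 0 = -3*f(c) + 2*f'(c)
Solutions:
 f(c) = C1*exp(3*c/2)


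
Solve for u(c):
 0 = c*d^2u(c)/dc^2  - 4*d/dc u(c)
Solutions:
 u(c) = C1 + C2*c^5


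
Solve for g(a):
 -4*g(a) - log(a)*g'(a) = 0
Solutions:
 g(a) = C1*exp(-4*li(a))


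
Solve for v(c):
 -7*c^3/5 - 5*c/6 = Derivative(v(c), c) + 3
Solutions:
 v(c) = C1 - 7*c^4/20 - 5*c^2/12 - 3*c


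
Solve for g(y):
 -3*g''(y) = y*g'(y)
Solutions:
 g(y) = C1 + C2*erf(sqrt(6)*y/6)


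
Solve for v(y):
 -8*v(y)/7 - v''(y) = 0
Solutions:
 v(y) = C1*sin(2*sqrt(14)*y/7) + C2*cos(2*sqrt(14)*y/7)


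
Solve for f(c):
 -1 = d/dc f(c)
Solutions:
 f(c) = C1 - c


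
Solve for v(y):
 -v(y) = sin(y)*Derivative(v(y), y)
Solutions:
 v(y) = C1*sqrt(cos(y) + 1)/sqrt(cos(y) - 1)


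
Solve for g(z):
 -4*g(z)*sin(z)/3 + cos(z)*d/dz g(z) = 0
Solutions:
 g(z) = C1/cos(z)^(4/3)


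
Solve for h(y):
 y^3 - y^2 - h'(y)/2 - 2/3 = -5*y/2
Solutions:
 h(y) = C1 + y^4/2 - 2*y^3/3 + 5*y^2/2 - 4*y/3


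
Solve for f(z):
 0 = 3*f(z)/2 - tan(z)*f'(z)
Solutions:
 f(z) = C1*sin(z)^(3/2)


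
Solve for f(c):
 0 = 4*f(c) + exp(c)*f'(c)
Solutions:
 f(c) = C1*exp(4*exp(-c))


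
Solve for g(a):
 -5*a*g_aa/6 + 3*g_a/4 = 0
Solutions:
 g(a) = C1 + C2*a^(19/10)


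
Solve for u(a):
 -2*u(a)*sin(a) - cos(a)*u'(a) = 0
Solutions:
 u(a) = C1*cos(a)^2


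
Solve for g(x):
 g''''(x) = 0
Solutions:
 g(x) = C1 + C2*x + C3*x^2 + C4*x^3


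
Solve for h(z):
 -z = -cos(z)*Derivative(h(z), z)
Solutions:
 h(z) = C1 + Integral(z/cos(z), z)


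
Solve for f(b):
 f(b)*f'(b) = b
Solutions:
 f(b) = -sqrt(C1 + b^2)
 f(b) = sqrt(C1 + b^2)


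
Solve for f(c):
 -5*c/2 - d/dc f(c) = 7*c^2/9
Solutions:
 f(c) = C1 - 7*c^3/27 - 5*c^2/4


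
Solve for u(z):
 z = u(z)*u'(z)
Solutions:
 u(z) = -sqrt(C1 + z^2)
 u(z) = sqrt(C1 + z^2)


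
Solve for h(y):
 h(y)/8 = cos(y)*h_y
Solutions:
 h(y) = C1*(sin(y) + 1)^(1/16)/(sin(y) - 1)^(1/16)


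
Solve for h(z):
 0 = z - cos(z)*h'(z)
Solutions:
 h(z) = C1 + Integral(z/cos(z), z)


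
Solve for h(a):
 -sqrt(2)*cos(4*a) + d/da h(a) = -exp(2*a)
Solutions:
 h(a) = C1 - exp(2*a)/2 + sqrt(2)*sin(4*a)/4


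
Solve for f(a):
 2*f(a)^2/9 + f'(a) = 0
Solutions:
 f(a) = 9/(C1 + 2*a)


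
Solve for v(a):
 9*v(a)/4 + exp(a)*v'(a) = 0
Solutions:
 v(a) = C1*exp(9*exp(-a)/4)


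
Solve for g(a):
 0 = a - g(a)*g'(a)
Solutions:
 g(a) = -sqrt(C1 + a^2)
 g(a) = sqrt(C1 + a^2)


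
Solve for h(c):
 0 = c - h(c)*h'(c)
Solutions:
 h(c) = -sqrt(C1 + c^2)
 h(c) = sqrt(C1 + c^2)


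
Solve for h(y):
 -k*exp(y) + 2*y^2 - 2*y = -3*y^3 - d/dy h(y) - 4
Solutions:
 h(y) = C1 + k*exp(y) - 3*y^4/4 - 2*y^3/3 + y^2 - 4*y


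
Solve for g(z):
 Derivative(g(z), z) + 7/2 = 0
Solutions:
 g(z) = C1 - 7*z/2


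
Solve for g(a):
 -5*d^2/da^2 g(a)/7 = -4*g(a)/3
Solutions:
 g(a) = C1*exp(-2*sqrt(105)*a/15) + C2*exp(2*sqrt(105)*a/15)


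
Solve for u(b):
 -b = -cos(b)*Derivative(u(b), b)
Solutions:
 u(b) = C1 + Integral(b/cos(b), b)


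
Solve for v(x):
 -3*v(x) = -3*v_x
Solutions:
 v(x) = C1*exp(x)


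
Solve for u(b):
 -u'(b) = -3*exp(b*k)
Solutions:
 u(b) = C1 + 3*exp(b*k)/k


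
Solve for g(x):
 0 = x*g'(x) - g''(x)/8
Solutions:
 g(x) = C1 + C2*erfi(2*x)


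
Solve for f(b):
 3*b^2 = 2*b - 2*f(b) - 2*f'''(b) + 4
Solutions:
 f(b) = C3*exp(-b) - 3*b^2/2 + b + (C1*sin(sqrt(3)*b/2) + C2*cos(sqrt(3)*b/2))*exp(b/2) + 2


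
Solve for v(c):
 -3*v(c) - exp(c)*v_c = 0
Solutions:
 v(c) = C1*exp(3*exp(-c))


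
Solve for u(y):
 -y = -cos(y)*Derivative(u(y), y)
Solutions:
 u(y) = C1 + Integral(y/cos(y), y)


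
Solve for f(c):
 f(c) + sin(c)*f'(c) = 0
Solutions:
 f(c) = C1*sqrt(cos(c) + 1)/sqrt(cos(c) - 1)


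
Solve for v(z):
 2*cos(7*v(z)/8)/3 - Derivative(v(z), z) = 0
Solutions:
 -2*z/3 - 4*log(sin(7*v(z)/8) - 1)/7 + 4*log(sin(7*v(z)/8) + 1)/7 = C1


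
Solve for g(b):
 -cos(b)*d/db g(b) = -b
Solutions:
 g(b) = C1 + Integral(b/cos(b), b)


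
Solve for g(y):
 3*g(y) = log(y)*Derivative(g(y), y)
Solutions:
 g(y) = C1*exp(3*li(y))


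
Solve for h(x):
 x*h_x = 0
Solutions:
 h(x) = C1


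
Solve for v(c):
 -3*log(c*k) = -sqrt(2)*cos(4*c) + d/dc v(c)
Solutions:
 v(c) = C1 - 3*c*log(c*k) + 3*c + sqrt(2)*sin(4*c)/4


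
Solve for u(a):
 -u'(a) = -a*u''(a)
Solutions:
 u(a) = C1 + C2*a^2


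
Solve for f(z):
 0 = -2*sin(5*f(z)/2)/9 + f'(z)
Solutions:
 -2*z/9 + log(cos(5*f(z)/2) - 1)/5 - log(cos(5*f(z)/2) + 1)/5 = C1


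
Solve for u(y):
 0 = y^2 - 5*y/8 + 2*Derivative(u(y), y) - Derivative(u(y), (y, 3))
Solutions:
 u(y) = C1 + C2*exp(-sqrt(2)*y) + C3*exp(sqrt(2)*y) - y^3/6 + 5*y^2/32 - y/2


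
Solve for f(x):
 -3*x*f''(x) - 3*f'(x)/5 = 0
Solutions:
 f(x) = C1 + C2*x^(4/5)


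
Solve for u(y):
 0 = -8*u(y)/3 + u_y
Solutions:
 u(y) = C1*exp(8*y/3)


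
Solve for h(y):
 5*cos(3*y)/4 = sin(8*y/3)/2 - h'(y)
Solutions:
 h(y) = C1 - 5*sin(3*y)/12 - 3*cos(8*y/3)/16


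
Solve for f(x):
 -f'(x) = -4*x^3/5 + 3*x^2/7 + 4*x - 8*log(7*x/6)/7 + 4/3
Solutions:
 f(x) = C1 + x^4/5 - x^3/7 - 2*x^2 + 8*x*log(x)/7 - 52*x/21 - 8*x*log(6)/7 + 8*x*log(7)/7


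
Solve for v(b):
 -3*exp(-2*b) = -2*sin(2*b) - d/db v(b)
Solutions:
 v(b) = C1 + cos(2*b) - 3*exp(-2*b)/2


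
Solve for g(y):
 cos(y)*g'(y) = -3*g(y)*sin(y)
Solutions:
 g(y) = C1*cos(y)^3


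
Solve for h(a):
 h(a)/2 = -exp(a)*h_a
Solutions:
 h(a) = C1*exp(exp(-a)/2)


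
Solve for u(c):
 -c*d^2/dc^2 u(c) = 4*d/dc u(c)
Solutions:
 u(c) = C1 + C2/c^3


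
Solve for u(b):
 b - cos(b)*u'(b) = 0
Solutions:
 u(b) = C1 + Integral(b/cos(b), b)


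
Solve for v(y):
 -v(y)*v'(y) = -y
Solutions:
 v(y) = -sqrt(C1 + y^2)
 v(y) = sqrt(C1 + y^2)


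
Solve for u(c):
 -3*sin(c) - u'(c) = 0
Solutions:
 u(c) = C1 + 3*cos(c)


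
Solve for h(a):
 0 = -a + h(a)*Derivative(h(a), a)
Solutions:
 h(a) = -sqrt(C1 + a^2)
 h(a) = sqrt(C1 + a^2)


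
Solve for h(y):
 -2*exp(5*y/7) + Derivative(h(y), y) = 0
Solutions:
 h(y) = C1 + 14*exp(5*y/7)/5


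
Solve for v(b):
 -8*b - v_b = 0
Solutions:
 v(b) = C1 - 4*b^2


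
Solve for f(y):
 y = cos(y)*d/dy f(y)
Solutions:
 f(y) = C1 + Integral(y/cos(y), y)


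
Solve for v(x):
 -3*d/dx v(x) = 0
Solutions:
 v(x) = C1


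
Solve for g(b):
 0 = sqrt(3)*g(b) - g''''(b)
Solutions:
 g(b) = C1*exp(-3^(1/8)*b) + C2*exp(3^(1/8)*b) + C3*sin(3^(1/8)*b) + C4*cos(3^(1/8)*b)


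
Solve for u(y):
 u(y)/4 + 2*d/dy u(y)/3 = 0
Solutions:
 u(y) = C1*exp(-3*y/8)


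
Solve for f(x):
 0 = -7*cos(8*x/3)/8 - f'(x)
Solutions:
 f(x) = C1 - 21*sin(8*x/3)/64


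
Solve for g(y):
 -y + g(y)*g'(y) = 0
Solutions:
 g(y) = -sqrt(C1 + y^2)
 g(y) = sqrt(C1 + y^2)


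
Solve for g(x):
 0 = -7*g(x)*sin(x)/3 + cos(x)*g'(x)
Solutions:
 g(x) = C1/cos(x)^(7/3)


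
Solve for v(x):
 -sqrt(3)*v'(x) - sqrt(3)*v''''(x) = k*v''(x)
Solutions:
 v(x) = C1 + C2*exp(2^(1/3)*x*(2*sqrt(3)*k/(sqrt(3)*sqrt(4*sqrt(3)*k^3 + 243) + 27)^(1/3) - 2^(1/3)*(sqrt(3)*sqrt(4*sqrt(3)*k^3 + 243) + 27)^(1/3))/6) + C3*exp(2^(1/3)*x*(8*sqrt(3)*k/((-1 + sqrt(3)*I)*(sqrt(3)*sqrt(4*sqrt(3)*k^3 + 243) + 27)^(1/3)) + 2^(1/3)*(sqrt(3)*sqrt(4*sqrt(3)*k^3 + 243) + 27)^(1/3) - 2^(1/3)*sqrt(3)*I*(sqrt(3)*sqrt(4*sqrt(3)*k^3 + 243) + 27)^(1/3))/12) + C4*exp(2^(1/3)*x*(-8*sqrt(3)*k/((1 + sqrt(3)*I)*(sqrt(3)*sqrt(4*sqrt(3)*k^3 + 243) + 27)^(1/3)) + 2^(1/3)*(sqrt(3)*sqrt(4*sqrt(3)*k^3 + 243) + 27)^(1/3) + 2^(1/3)*sqrt(3)*I*(sqrt(3)*sqrt(4*sqrt(3)*k^3 + 243) + 27)^(1/3))/12)


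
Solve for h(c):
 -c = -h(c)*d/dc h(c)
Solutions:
 h(c) = -sqrt(C1 + c^2)
 h(c) = sqrt(C1 + c^2)


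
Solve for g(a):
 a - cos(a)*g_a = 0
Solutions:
 g(a) = C1 + Integral(a/cos(a), a)


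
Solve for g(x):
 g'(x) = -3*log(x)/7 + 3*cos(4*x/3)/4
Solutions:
 g(x) = C1 - 3*x*log(x)/7 + 3*x/7 + 9*sin(4*x/3)/16


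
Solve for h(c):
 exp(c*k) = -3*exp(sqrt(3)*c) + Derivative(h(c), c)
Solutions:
 h(c) = C1 + sqrt(3)*exp(sqrt(3)*c) + exp(c*k)/k


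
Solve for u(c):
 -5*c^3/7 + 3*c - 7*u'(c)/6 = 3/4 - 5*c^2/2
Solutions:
 u(c) = C1 - 15*c^4/98 + 5*c^3/7 + 9*c^2/7 - 9*c/14


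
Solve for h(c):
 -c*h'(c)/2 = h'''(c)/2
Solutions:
 h(c) = C1 + Integral(C2*airyai(-c) + C3*airybi(-c), c)


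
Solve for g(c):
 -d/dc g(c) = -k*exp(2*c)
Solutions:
 g(c) = C1 + k*exp(2*c)/2


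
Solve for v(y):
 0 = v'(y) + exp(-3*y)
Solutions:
 v(y) = C1 + exp(-3*y)/3


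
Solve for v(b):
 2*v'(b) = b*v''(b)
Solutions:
 v(b) = C1 + C2*b^3


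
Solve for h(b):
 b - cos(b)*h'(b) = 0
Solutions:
 h(b) = C1 + Integral(b/cos(b), b)


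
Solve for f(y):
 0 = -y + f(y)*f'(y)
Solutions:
 f(y) = -sqrt(C1 + y^2)
 f(y) = sqrt(C1 + y^2)


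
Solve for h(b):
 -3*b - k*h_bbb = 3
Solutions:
 h(b) = C1 + C2*b + C3*b^2 - b^4/(8*k) - b^3/(2*k)


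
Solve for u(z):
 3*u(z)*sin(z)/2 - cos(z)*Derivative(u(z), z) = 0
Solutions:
 u(z) = C1/cos(z)^(3/2)


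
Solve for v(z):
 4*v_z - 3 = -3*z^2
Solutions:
 v(z) = C1 - z^3/4 + 3*z/4


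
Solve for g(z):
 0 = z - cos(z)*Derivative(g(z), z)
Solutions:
 g(z) = C1 + Integral(z/cos(z), z)


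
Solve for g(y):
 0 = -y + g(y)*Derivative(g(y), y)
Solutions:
 g(y) = -sqrt(C1 + y^2)
 g(y) = sqrt(C1 + y^2)


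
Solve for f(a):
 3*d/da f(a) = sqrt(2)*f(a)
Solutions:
 f(a) = C1*exp(sqrt(2)*a/3)


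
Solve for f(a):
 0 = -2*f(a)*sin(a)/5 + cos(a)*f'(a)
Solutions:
 f(a) = C1/cos(a)^(2/5)


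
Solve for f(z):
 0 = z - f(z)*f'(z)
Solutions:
 f(z) = -sqrt(C1 + z^2)
 f(z) = sqrt(C1 + z^2)


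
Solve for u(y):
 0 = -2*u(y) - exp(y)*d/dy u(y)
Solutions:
 u(y) = C1*exp(2*exp(-y))


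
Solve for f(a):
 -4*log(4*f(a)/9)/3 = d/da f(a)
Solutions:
 3*Integral(1/(log(_y) - 2*log(3) + 2*log(2)), (_y, f(a)))/4 = C1 - a


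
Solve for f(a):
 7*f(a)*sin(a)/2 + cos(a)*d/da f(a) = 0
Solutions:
 f(a) = C1*cos(a)^(7/2)


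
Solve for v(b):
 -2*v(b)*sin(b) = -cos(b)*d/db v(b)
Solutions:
 v(b) = C1/cos(b)^2


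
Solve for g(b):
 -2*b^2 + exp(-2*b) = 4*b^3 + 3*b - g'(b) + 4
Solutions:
 g(b) = C1 + b^4 + 2*b^3/3 + 3*b^2/2 + 4*b + exp(-2*b)/2


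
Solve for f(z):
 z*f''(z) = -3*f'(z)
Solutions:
 f(z) = C1 + C2/z^2


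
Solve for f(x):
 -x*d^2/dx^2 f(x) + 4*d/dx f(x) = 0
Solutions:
 f(x) = C1 + C2*x^5


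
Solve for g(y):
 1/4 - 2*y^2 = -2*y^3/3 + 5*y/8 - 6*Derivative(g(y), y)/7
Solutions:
 g(y) = C1 - 7*y^4/36 + 7*y^3/9 + 35*y^2/96 - 7*y/24


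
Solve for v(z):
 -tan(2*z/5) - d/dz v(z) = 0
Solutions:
 v(z) = C1 + 5*log(cos(2*z/5))/2


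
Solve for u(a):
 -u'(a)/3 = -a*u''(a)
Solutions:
 u(a) = C1 + C2*a^(4/3)


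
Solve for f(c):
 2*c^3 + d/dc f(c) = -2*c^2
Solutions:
 f(c) = C1 - c^4/2 - 2*c^3/3


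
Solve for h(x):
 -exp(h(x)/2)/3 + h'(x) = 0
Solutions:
 h(x) = 2*log(-1/(C1 + x)) + 2*log(6)


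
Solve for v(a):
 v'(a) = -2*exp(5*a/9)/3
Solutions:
 v(a) = C1 - 6*exp(5*a/9)/5


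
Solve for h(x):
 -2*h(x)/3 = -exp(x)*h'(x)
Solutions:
 h(x) = C1*exp(-2*exp(-x)/3)


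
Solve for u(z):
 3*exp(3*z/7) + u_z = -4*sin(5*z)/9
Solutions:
 u(z) = C1 - 7*exp(3*z/7) + 4*cos(5*z)/45


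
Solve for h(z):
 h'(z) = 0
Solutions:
 h(z) = C1


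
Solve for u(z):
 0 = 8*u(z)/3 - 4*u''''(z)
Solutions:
 u(z) = C1*exp(-2^(1/4)*3^(3/4)*z/3) + C2*exp(2^(1/4)*3^(3/4)*z/3) + C3*sin(2^(1/4)*3^(3/4)*z/3) + C4*cos(2^(1/4)*3^(3/4)*z/3)


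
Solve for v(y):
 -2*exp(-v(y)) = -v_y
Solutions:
 v(y) = log(C1 + 2*y)


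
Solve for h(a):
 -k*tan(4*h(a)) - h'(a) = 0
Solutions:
 h(a) = -asin(C1*exp(-4*a*k))/4 + pi/4
 h(a) = asin(C1*exp(-4*a*k))/4


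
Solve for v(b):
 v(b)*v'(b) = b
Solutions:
 v(b) = -sqrt(C1 + b^2)
 v(b) = sqrt(C1 + b^2)


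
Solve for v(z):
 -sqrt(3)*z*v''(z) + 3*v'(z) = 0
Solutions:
 v(z) = C1 + C2*z^(1 + sqrt(3))


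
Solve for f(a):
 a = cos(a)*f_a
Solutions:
 f(a) = C1 + Integral(a/cos(a), a)


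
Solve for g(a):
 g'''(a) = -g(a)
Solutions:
 g(a) = C3*exp(-a) + (C1*sin(sqrt(3)*a/2) + C2*cos(sqrt(3)*a/2))*exp(a/2)


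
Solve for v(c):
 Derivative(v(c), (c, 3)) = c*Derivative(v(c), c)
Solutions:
 v(c) = C1 + Integral(C2*airyai(c) + C3*airybi(c), c)


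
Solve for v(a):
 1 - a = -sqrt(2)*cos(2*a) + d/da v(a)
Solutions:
 v(a) = C1 - a^2/2 + a + sqrt(2)*sin(2*a)/2


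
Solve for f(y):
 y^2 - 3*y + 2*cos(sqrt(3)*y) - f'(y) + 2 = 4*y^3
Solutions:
 f(y) = C1 - y^4 + y^3/3 - 3*y^2/2 + 2*y + 2*sqrt(3)*sin(sqrt(3)*y)/3


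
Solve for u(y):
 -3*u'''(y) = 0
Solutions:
 u(y) = C1 + C2*y + C3*y^2


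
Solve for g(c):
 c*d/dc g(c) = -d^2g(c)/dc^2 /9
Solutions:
 g(c) = C1 + C2*erf(3*sqrt(2)*c/2)


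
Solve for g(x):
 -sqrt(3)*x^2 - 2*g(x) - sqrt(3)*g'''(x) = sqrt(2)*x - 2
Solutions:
 g(x) = C3*exp(-2^(1/3)*3^(5/6)*x/3) - sqrt(3)*x^2/2 - sqrt(2)*x/2 + (C1*sin(6^(1/3)*x/2) + C2*cos(6^(1/3)*x/2))*exp(2^(1/3)*3^(5/6)*x/6) + 1


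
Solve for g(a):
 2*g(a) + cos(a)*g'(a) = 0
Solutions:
 g(a) = C1*(sin(a) - 1)/(sin(a) + 1)


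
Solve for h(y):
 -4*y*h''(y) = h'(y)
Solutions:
 h(y) = C1 + C2*y^(3/4)


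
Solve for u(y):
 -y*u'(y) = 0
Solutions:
 u(y) = C1


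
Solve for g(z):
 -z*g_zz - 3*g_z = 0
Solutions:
 g(z) = C1 + C2/z^2


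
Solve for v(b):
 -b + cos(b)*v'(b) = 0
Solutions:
 v(b) = C1 + Integral(b/cos(b), b)


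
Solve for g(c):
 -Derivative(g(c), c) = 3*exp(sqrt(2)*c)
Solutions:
 g(c) = C1 - 3*sqrt(2)*exp(sqrt(2)*c)/2


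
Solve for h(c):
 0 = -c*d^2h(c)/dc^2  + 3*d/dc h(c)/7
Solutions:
 h(c) = C1 + C2*c^(10/7)


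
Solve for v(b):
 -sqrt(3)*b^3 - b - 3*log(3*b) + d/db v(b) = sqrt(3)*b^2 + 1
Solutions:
 v(b) = C1 + sqrt(3)*b^4/4 + sqrt(3)*b^3/3 + b^2/2 + 3*b*log(b) - 2*b + b*log(27)


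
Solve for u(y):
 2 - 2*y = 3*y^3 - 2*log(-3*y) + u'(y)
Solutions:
 u(y) = C1 - 3*y^4/4 - y^2 + 2*y*log(-y) + 2*y*log(3)


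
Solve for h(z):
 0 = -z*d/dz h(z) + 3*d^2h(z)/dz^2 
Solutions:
 h(z) = C1 + C2*erfi(sqrt(6)*z/6)


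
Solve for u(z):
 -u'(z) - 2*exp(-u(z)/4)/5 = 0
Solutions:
 u(z) = 4*log(C1 - z/10)


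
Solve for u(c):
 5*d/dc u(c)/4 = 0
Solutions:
 u(c) = C1


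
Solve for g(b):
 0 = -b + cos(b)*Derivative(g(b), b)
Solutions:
 g(b) = C1 + Integral(b/cos(b), b)


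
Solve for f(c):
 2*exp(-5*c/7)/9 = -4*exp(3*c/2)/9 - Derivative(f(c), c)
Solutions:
 f(c) = C1 - 8*exp(3*c/2)/27 + 14*exp(-5*c/7)/45


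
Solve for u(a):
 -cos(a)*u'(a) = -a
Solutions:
 u(a) = C1 + Integral(a/cos(a), a)


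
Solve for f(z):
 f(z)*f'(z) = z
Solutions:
 f(z) = -sqrt(C1 + z^2)
 f(z) = sqrt(C1 + z^2)


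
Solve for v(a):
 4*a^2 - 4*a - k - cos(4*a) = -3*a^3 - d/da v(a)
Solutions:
 v(a) = C1 - 3*a^4/4 - 4*a^3/3 + 2*a^2 + a*k + sin(4*a)/4


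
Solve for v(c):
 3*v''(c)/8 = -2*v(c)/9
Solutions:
 v(c) = C1*sin(4*sqrt(3)*c/9) + C2*cos(4*sqrt(3)*c/9)


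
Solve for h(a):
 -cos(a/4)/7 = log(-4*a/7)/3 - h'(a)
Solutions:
 h(a) = C1 + a*log(-a)/3 - a*log(7) - a/3 + 2*a*log(14)/3 + 4*sin(a/4)/7


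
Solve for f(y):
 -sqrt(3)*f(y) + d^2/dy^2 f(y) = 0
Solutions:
 f(y) = C1*exp(-3^(1/4)*y) + C2*exp(3^(1/4)*y)


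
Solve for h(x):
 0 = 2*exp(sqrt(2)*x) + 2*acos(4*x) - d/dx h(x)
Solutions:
 h(x) = C1 + 2*x*acos(4*x) - sqrt(1 - 16*x^2)/2 + sqrt(2)*exp(sqrt(2)*x)


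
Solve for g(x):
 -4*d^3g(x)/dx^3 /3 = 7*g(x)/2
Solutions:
 g(x) = C3*exp(-21^(1/3)*x/2) + (C1*sin(3^(5/6)*7^(1/3)*x/4) + C2*cos(3^(5/6)*7^(1/3)*x/4))*exp(21^(1/3)*x/4)


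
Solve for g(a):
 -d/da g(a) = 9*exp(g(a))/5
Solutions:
 g(a) = log(1/(C1 + 9*a)) + log(5)


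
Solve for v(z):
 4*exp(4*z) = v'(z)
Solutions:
 v(z) = C1 + exp(4*z)


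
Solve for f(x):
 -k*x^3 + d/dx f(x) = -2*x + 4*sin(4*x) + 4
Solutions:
 f(x) = C1 + k*x^4/4 - x^2 + 4*x - cos(4*x)


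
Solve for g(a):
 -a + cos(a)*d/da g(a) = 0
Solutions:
 g(a) = C1 + Integral(a/cos(a), a)


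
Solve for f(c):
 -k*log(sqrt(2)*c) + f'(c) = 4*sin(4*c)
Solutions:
 f(c) = C1 + c*k*(log(c) - 1) + c*k*log(2)/2 - cos(4*c)


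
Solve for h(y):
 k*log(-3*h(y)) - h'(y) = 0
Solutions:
 Integral(1/(log(-_y) + log(3)), (_y, h(y))) = C1 + k*y


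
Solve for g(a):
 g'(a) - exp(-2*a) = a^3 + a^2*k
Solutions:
 g(a) = C1 + a^4/4 + a^3*k/3 - exp(-2*a)/2


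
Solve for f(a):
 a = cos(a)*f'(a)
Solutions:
 f(a) = C1 + Integral(a/cos(a), a)


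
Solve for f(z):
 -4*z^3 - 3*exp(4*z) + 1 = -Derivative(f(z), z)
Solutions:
 f(z) = C1 + z^4 - z + 3*exp(4*z)/4


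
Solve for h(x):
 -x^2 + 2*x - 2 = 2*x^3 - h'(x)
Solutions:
 h(x) = C1 + x^4/2 + x^3/3 - x^2 + 2*x


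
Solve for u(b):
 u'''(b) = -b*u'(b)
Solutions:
 u(b) = C1 + Integral(C2*airyai(-b) + C3*airybi(-b), b)


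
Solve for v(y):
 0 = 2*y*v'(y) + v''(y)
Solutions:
 v(y) = C1 + C2*erf(y)


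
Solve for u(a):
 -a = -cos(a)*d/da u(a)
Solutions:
 u(a) = C1 + Integral(a/cos(a), a)


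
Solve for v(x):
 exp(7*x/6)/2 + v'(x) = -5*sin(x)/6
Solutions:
 v(x) = C1 - 3*exp(7*x/6)/7 + 5*cos(x)/6


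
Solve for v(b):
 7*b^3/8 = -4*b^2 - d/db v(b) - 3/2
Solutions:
 v(b) = C1 - 7*b^4/32 - 4*b^3/3 - 3*b/2


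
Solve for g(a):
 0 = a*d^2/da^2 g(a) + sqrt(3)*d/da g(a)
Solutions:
 g(a) = C1 + C2*a^(1 - sqrt(3))


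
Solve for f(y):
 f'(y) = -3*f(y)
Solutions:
 f(y) = C1*exp(-3*y)


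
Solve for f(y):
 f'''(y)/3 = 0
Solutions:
 f(y) = C1 + C2*y + C3*y^2


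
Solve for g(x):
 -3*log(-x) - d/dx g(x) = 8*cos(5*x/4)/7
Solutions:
 g(x) = C1 - 3*x*log(-x) + 3*x - 32*sin(5*x/4)/35


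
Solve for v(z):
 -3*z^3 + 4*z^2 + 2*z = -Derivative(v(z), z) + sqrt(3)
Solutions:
 v(z) = C1 + 3*z^4/4 - 4*z^3/3 - z^2 + sqrt(3)*z


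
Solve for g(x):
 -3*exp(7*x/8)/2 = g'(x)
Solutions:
 g(x) = C1 - 12*exp(7*x/8)/7


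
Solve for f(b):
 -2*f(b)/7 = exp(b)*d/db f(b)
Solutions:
 f(b) = C1*exp(2*exp(-b)/7)


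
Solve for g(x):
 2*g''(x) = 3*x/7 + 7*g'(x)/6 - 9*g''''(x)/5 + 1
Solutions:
 g(x) = C1 + C2*exp(30^(1/3)*x*(-(63 + sqrt(5889))^(1/3) + 4*30^(1/3)/(63 + sqrt(5889))^(1/3))/36)*sin(10^(1/3)*3^(1/6)*x*(12*10^(1/3)/(63 + sqrt(5889))^(1/3) + 3^(2/3)*(63 + sqrt(5889))^(1/3))/36) + C3*exp(30^(1/3)*x*(-(63 + sqrt(5889))^(1/3) + 4*30^(1/3)/(63 + sqrt(5889))^(1/3))/36)*cos(10^(1/3)*3^(1/6)*x*(12*10^(1/3)/(63 + sqrt(5889))^(1/3) + 3^(2/3)*(63 + sqrt(5889))^(1/3))/36) + C4*exp(-30^(1/3)*x*(-(63 + sqrt(5889))^(1/3) + 4*30^(1/3)/(63 + sqrt(5889))^(1/3))/18) - 9*x^2/49 - 510*x/343


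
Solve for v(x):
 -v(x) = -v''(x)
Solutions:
 v(x) = C1*exp(-x) + C2*exp(x)


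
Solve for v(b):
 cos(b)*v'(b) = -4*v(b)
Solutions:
 v(b) = C1*(sin(b)^2 - 2*sin(b) + 1)/(sin(b)^2 + 2*sin(b) + 1)


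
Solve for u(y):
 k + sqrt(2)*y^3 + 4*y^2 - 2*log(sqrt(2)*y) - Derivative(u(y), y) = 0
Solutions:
 u(y) = C1 + k*y + sqrt(2)*y^4/4 + 4*y^3/3 - 2*y*log(y) - y*log(2) + 2*y


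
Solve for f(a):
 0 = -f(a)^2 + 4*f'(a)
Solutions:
 f(a) = -4/(C1 + a)


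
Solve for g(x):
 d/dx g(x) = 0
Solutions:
 g(x) = C1


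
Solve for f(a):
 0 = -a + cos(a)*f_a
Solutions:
 f(a) = C1 + Integral(a/cos(a), a)


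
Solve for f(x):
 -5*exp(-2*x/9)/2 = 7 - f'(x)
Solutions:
 f(x) = C1 + 7*x - 45*exp(-2*x/9)/4


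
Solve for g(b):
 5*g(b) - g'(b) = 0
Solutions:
 g(b) = C1*exp(5*b)


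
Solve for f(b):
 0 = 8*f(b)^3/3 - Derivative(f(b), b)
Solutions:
 f(b) = -sqrt(6)*sqrt(-1/(C1 + 8*b))/2
 f(b) = sqrt(6)*sqrt(-1/(C1 + 8*b))/2


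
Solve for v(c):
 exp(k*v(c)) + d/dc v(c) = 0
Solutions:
 v(c) = Piecewise((log(1/(C1*k + c*k))/k, Ne(k, 0)), (nan, True))
 v(c) = Piecewise((C1 - c, Eq(k, 0)), (nan, True))


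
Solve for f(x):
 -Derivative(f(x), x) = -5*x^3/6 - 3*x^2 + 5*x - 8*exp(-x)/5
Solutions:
 f(x) = C1 + 5*x^4/24 + x^3 - 5*x^2/2 - 8*exp(-x)/5


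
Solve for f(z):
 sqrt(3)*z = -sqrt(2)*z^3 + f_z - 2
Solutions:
 f(z) = C1 + sqrt(2)*z^4/4 + sqrt(3)*z^2/2 + 2*z


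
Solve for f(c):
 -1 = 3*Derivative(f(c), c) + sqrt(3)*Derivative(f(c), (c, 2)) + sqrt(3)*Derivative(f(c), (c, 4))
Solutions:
 f(c) = C1 + C2*exp(2^(1/3)*sqrt(3)*c*(-2/(9 + sqrt(85))^(1/3) + 2^(1/3)*(9 + sqrt(85))^(1/3))/12)*sin(2^(1/3)*c*(2/(9 + sqrt(85))^(1/3) + 2^(1/3)*(9 + sqrt(85))^(1/3))/4) + C3*exp(2^(1/3)*sqrt(3)*c*(-2/(9 + sqrt(85))^(1/3) + 2^(1/3)*(9 + sqrt(85))^(1/3))/12)*cos(2^(1/3)*c*(2/(9 + sqrt(85))^(1/3) + 2^(1/3)*(9 + sqrt(85))^(1/3))/4) + C4*exp(-2^(1/3)*sqrt(3)*c*(-2/(9 + sqrt(85))^(1/3) + 2^(1/3)*(9 + sqrt(85))^(1/3))/6) - c/3


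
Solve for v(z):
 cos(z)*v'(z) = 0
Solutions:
 v(z) = C1


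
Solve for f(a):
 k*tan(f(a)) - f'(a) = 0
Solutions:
 f(a) = pi - asin(C1*exp(a*k))
 f(a) = asin(C1*exp(a*k))


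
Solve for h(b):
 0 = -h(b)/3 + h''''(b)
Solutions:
 h(b) = C1*exp(-3^(3/4)*b/3) + C2*exp(3^(3/4)*b/3) + C3*sin(3^(3/4)*b/3) + C4*cos(3^(3/4)*b/3)


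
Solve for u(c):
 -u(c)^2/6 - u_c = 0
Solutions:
 u(c) = 6/(C1 + c)


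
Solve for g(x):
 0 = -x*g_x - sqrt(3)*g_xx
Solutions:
 g(x) = C1 + C2*erf(sqrt(2)*3^(3/4)*x/6)


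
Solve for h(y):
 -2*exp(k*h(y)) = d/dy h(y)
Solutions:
 h(y) = Piecewise((log(1/(C1*k + 2*k*y))/k, Ne(k, 0)), (nan, True))
 h(y) = Piecewise((C1 - 2*y, Eq(k, 0)), (nan, True))


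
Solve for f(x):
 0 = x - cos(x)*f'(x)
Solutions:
 f(x) = C1 + Integral(x/cos(x), x)


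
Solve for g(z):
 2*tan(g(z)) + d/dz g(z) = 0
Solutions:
 g(z) = pi - asin(C1*exp(-2*z))
 g(z) = asin(C1*exp(-2*z))


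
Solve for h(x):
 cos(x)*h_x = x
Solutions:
 h(x) = C1 + Integral(x/cos(x), x)


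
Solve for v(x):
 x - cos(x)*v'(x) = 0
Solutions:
 v(x) = C1 + Integral(x/cos(x), x)


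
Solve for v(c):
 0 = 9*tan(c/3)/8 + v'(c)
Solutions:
 v(c) = C1 + 27*log(cos(c/3))/8


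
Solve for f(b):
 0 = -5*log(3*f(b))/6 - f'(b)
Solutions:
 6*Integral(1/(log(_y) + log(3)), (_y, f(b)))/5 = C1 - b


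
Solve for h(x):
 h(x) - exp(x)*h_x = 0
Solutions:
 h(x) = C1*exp(-exp(-x))


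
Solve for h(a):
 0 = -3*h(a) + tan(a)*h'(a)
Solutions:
 h(a) = C1*sin(a)^3


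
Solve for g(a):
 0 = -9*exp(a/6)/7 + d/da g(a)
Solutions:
 g(a) = C1 + 54*exp(a/6)/7


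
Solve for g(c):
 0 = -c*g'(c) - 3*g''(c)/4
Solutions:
 g(c) = C1 + C2*erf(sqrt(6)*c/3)


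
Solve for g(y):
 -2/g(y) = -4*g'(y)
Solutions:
 g(y) = -sqrt(C1 + y)
 g(y) = sqrt(C1 + y)


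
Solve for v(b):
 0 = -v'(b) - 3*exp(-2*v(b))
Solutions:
 v(b) = log(-sqrt(C1 - 6*b))
 v(b) = log(C1 - 6*b)/2


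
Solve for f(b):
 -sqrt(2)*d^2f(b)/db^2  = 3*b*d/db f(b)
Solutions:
 f(b) = C1 + C2*erf(2^(1/4)*sqrt(3)*b/2)


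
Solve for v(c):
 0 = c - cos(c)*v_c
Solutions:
 v(c) = C1 + Integral(c/cos(c), c)


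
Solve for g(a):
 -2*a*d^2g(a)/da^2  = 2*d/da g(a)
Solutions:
 g(a) = C1 + C2*log(a)


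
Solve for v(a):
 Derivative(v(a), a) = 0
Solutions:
 v(a) = C1


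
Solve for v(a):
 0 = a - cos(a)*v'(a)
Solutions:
 v(a) = C1 + Integral(a/cos(a), a)


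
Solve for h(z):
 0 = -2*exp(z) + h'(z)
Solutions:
 h(z) = C1 + 2*exp(z)


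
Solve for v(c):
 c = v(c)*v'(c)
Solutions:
 v(c) = -sqrt(C1 + c^2)
 v(c) = sqrt(C1 + c^2)


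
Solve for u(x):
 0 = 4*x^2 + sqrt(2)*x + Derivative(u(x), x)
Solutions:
 u(x) = C1 - 4*x^3/3 - sqrt(2)*x^2/2


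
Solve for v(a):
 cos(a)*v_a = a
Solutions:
 v(a) = C1 + Integral(a/cos(a), a)


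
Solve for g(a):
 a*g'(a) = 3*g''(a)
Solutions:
 g(a) = C1 + C2*erfi(sqrt(6)*a/6)


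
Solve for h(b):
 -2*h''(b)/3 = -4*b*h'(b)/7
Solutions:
 h(b) = C1 + C2*erfi(sqrt(21)*b/7)


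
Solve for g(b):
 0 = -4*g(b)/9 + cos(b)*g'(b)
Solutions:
 g(b) = C1*(sin(b) + 1)^(2/9)/(sin(b) - 1)^(2/9)


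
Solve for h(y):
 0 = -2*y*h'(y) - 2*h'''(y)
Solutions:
 h(y) = C1 + Integral(C2*airyai(-y) + C3*airybi(-y), y)


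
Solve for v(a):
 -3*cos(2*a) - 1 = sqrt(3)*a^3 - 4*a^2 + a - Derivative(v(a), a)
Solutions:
 v(a) = C1 + sqrt(3)*a^4/4 - 4*a^3/3 + a^2/2 + a + 3*sin(2*a)/2


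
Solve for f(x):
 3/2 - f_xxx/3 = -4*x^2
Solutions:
 f(x) = C1 + C2*x + C3*x^2 + x^5/5 + 3*x^3/4


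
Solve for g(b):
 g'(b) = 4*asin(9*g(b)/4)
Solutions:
 Integral(1/asin(9*_y/4), (_y, g(b))) = C1 + 4*b


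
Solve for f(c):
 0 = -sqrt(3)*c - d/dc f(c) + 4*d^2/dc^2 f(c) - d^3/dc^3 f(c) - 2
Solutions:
 f(c) = C1 + C2*exp(c*(2 - sqrt(3))) + C3*exp(c*(sqrt(3) + 2)) - sqrt(3)*c^2/2 - 4*sqrt(3)*c - 2*c


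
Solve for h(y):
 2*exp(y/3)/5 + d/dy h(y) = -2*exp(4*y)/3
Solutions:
 h(y) = C1 - 6*exp(y/3)/5 - exp(4*y)/6


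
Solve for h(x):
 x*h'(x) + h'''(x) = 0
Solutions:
 h(x) = C1 + Integral(C2*airyai(-x) + C3*airybi(-x), x)


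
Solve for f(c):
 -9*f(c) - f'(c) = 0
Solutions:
 f(c) = C1*exp(-9*c)


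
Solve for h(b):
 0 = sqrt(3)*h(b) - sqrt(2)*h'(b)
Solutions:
 h(b) = C1*exp(sqrt(6)*b/2)


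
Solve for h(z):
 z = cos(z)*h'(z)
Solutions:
 h(z) = C1 + Integral(z/cos(z), z)


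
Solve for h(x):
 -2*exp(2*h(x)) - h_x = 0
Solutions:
 h(x) = log(-sqrt(-1/(C1 - 2*x))) - log(2)/2
 h(x) = log(-1/(C1 - 2*x))/2 - log(2)/2


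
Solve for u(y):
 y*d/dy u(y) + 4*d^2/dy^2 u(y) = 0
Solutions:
 u(y) = C1 + C2*erf(sqrt(2)*y/4)


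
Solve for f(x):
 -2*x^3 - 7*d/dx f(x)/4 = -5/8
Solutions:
 f(x) = C1 - 2*x^4/7 + 5*x/14


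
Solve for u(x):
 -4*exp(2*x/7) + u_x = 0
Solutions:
 u(x) = C1 + 14*exp(2*x/7)


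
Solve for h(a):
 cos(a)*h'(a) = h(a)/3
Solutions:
 h(a) = C1*(sin(a) + 1)^(1/6)/(sin(a) - 1)^(1/6)


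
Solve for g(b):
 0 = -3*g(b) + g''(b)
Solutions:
 g(b) = C1*exp(-sqrt(3)*b) + C2*exp(sqrt(3)*b)


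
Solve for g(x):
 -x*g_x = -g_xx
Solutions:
 g(x) = C1 + C2*erfi(sqrt(2)*x/2)


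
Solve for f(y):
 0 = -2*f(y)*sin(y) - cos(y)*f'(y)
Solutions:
 f(y) = C1*cos(y)^2


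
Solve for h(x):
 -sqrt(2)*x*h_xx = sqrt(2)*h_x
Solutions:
 h(x) = C1 + C2*log(x)


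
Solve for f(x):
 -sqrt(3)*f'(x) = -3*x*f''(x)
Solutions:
 f(x) = C1 + C2*x^(sqrt(3)/3 + 1)


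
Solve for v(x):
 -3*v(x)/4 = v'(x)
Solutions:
 v(x) = C1*exp(-3*x/4)


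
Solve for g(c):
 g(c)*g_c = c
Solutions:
 g(c) = -sqrt(C1 + c^2)
 g(c) = sqrt(C1 + c^2)


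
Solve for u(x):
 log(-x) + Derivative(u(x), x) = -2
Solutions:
 u(x) = C1 - x*log(-x) - x


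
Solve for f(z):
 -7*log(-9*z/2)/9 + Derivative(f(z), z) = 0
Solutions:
 f(z) = C1 + 7*z*log(-z)/9 + 7*z*(-1 - log(2) + 2*log(3))/9


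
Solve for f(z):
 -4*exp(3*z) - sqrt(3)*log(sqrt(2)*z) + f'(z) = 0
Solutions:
 f(z) = C1 + sqrt(3)*z*log(z) + sqrt(3)*z*(-1 + log(2)/2) + 4*exp(3*z)/3


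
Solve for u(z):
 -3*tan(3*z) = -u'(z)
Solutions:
 u(z) = C1 - log(cos(3*z))


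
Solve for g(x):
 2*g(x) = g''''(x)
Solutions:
 g(x) = C1*exp(-2^(1/4)*x) + C2*exp(2^(1/4)*x) + C3*sin(2^(1/4)*x) + C4*cos(2^(1/4)*x)


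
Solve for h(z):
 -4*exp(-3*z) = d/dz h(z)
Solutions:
 h(z) = C1 + 4*exp(-3*z)/3


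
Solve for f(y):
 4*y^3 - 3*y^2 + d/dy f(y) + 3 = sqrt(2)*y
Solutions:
 f(y) = C1 - y^4 + y^3 + sqrt(2)*y^2/2 - 3*y


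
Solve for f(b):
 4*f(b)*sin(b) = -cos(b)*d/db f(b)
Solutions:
 f(b) = C1*cos(b)^4


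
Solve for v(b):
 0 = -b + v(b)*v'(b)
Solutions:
 v(b) = -sqrt(C1 + b^2)
 v(b) = sqrt(C1 + b^2)


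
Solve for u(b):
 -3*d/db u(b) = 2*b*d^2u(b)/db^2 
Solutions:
 u(b) = C1 + C2/sqrt(b)


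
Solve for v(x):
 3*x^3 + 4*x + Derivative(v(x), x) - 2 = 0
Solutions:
 v(x) = C1 - 3*x^4/4 - 2*x^2 + 2*x


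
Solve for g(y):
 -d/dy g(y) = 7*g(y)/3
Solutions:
 g(y) = C1*exp(-7*y/3)


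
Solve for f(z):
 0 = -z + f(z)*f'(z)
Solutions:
 f(z) = -sqrt(C1 + z^2)
 f(z) = sqrt(C1 + z^2)


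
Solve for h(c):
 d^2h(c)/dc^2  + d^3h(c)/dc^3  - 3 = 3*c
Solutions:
 h(c) = C1 + C2*c + C3*exp(-c) + c^3/2


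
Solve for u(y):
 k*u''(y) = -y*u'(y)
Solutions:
 u(y) = C1 + C2*sqrt(k)*erf(sqrt(2)*y*sqrt(1/k)/2)


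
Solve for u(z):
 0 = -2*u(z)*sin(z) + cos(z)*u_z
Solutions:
 u(z) = C1/cos(z)^2


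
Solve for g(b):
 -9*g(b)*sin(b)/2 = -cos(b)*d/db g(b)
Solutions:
 g(b) = C1/cos(b)^(9/2)


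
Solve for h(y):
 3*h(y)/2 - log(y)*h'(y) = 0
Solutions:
 h(y) = C1*exp(3*li(y)/2)


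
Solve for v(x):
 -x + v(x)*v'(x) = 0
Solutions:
 v(x) = -sqrt(C1 + x^2)
 v(x) = sqrt(C1 + x^2)


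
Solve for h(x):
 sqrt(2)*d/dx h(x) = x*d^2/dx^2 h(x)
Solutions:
 h(x) = C1 + C2*x^(1 + sqrt(2))


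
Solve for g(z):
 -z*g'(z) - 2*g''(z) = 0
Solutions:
 g(z) = C1 + C2*erf(z/2)


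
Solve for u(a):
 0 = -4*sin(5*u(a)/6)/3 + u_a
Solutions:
 -4*a/3 + 3*log(cos(5*u(a)/6) - 1)/5 - 3*log(cos(5*u(a)/6) + 1)/5 = C1


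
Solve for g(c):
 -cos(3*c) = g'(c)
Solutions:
 g(c) = C1 - sin(3*c)/3


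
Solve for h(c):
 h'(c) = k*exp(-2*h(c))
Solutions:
 h(c) = log(-sqrt(C1 + 2*c*k))
 h(c) = log(C1 + 2*c*k)/2


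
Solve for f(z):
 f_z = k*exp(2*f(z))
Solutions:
 f(z) = log(-sqrt(-1/(C1 + k*z))) - log(2)/2
 f(z) = log(-1/(C1 + k*z))/2 - log(2)/2


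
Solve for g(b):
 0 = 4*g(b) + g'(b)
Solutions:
 g(b) = C1*exp(-4*b)


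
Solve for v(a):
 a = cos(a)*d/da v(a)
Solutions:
 v(a) = C1 + Integral(a/cos(a), a)


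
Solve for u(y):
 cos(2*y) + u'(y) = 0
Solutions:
 u(y) = C1 - sin(2*y)/2


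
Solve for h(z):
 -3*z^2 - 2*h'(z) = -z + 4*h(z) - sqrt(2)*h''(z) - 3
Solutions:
 h(z) = C1*exp(sqrt(2)*z*(1 - sqrt(1 + 4*sqrt(2)))/2) + C2*exp(sqrt(2)*z*(1 + sqrt(1 + 4*sqrt(2)))/2) - 3*z^2/4 + z - 3*sqrt(2)/8 + 1/4


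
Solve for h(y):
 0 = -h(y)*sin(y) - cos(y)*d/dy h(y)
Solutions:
 h(y) = C1*cos(y)


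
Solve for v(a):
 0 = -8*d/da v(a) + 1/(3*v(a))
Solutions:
 v(a) = -sqrt(C1 + 3*a)/6
 v(a) = sqrt(C1 + 3*a)/6


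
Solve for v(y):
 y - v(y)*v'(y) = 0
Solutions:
 v(y) = -sqrt(C1 + y^2)
 v(y) = sqrt(C1 + y^2)


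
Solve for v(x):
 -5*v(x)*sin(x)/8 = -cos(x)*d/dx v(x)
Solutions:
 v(x) = C1/cos(x)^(5/8)


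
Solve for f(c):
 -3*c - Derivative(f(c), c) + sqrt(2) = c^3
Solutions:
 f(c) = C1 - c^4/4 - 3*c^2/2 + sqrt(2)*c


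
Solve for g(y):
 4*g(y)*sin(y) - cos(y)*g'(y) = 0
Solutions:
 g(y) = C1/cos(y)^4


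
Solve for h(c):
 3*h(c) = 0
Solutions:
 h(c) = 0


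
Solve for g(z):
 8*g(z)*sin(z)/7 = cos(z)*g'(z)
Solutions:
 g(z) = C1/cos(z)^(8/7)


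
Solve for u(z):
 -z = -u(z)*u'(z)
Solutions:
 u(z) = -sqrt(C1 + z^2)
 u(z) = sqrt(C1 + z^2)


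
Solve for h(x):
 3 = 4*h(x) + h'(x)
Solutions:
 h(x) = C1*exp(-4*x) + 3/4


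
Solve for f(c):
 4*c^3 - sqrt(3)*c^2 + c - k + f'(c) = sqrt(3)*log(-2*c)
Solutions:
 f(c) = C1 - c^4 + sqrt(3)*c^3/3 - c^2/2 + c*(k - sqrt(3) + sqrt(3)*log(2)) + sqrt(3)*c*log(-c)


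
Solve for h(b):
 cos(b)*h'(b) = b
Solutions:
 h(b) = C1 + Integral(b/cos(b), b)


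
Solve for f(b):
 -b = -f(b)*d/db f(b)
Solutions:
 f(b) = -sqrt(C1 + b^2)
 f(b) = sqrt(C1 + b^2)


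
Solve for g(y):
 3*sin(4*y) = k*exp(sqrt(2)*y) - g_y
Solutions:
 g(y) = C1 + sqrt(2)*k*exp(sqrt(2)*y)/2 + 3*cos(4*y)/4


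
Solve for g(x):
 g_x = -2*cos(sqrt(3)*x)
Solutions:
 g(x) = C1 - 2*sqrt(3)*sin(sqrt(3)*x)/3


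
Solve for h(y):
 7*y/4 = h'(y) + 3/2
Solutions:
 h(y) = C1 + 7*y^2/8 - 3*y/2


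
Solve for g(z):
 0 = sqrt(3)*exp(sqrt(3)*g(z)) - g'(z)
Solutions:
 g(z) = sqrt(3)*(2*log(-1/(C1 + sqrt(3)*z)) - log(3))/6


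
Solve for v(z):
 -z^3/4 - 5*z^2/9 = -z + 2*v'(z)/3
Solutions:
 v(z) = C1 - 3*z^4/32 - 5*z^3/18 + 3*z^2/4


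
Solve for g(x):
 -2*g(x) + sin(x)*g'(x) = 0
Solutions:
 g(x) = C1*(cos(x) - 1)/(cos(x) + 1)


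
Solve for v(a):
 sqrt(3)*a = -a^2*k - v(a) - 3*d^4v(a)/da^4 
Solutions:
 v(a) = -a^2*k - sqrt(3)*a + (C1*sin(sqrt(2)*3^(3/4)*a/6) + C2*cos(sqrt(2)*3^(3/4)*a/6))*exp(-sqrt(2)*3^(3/4)*a/6) + (C3*sin(sqrt(2)*3^(3/4)*a/6) + C4*cos(sqrt(2)*3^(3/4)*a/6))*exp(sqrt(2)*3^(3/4)*a/6)


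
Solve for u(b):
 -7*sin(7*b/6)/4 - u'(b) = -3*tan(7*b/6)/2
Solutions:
 u(b) = C1 - 9*log(cos(7*b/6))/7 + 3*cos(7*b/6)/2


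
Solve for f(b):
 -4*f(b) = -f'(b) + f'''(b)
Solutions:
 f(b) = C1*exp(3^(1/3)*b*(3^(1/3)/(sqrt(321) + 18)^(1/3) + (sqrt(321) + 18)^(1/3))/6)*sin(3^(1/6)*b*(-3^(2/3)*(sqrt(321) + 18)^(1/3) + 3/(sqrt(321) + 18)^(1/3))/6) + C2*exp(3^(1/3)*b*(3^(1/3)/(sqrt(321) + 18)^(1/3) + (sqrt(321) + 18)^(1/3))/6)*cos(3^(1/6)*b*(-3^(2/3)*(sqrt(321) + 18)^(1/3) + 3/(sqrt(321) + 18)^(1/3))/6) + C3*exp(-3^(1/3)*b*(3^(1/3)/(sqrt(321) + 18)^(1/3) + (sqrt(321) + 18)^(1/3))/3)


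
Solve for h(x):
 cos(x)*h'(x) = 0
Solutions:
 h(x) = C1


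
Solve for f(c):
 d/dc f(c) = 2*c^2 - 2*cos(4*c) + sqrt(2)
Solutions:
 f(c) = C1 + 2*c^3/3 + sqrt(2)*c - sin(4*c)/2


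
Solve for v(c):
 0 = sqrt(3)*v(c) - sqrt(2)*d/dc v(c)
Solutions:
 v(c) = C1*exp(sqrt(6)*c/2)


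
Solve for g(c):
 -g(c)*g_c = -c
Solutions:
 g(c) = -sqrt(C1 + c^2)
 g(c) = sqrt(C1 + c^2)


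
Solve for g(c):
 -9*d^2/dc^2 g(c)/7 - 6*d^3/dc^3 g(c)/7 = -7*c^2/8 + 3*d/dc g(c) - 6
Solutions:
 g(c) = C1 + 7*c^3/72 - c^2/8 + 163*c/84 + (C2*sin(sqrt(47)*c/4) + C3*cos(sqrt(47)*c/4))*exp(-3*c/4)


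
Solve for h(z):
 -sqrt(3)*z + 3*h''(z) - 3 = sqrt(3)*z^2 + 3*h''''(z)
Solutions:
 h(z) = C1 + C2*z + C3*exp(-z) + C4*exp(z) + sqrt(3)*z^4/36 + sqrt(3)*z^3/18 + z^2*(3 + 2*sqrt(3))/6


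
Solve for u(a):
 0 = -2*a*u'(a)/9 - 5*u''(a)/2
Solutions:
 u(a) = C1 + C2*erf(sqrt(10)*a/15)


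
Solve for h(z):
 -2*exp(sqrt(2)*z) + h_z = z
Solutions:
 h(z) = C1 + z^2/2 + sqrt(2)*exp(sqrt(2)*z)


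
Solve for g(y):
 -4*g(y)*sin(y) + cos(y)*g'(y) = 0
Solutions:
 g(y) = C1/cos(y)^4


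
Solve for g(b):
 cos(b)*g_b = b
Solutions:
 g(b) = C1 + Integral(b/cos(b), b)


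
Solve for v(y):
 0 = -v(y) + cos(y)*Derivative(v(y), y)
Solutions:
 v(y) = C1*sqrt(sin(y) + 1)/sqrt(sin(y) - 1)


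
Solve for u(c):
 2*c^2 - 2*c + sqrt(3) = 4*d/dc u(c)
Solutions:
 u(c) = C1 + c^3/6 - c^2/4 + sqrt(3)*c/4


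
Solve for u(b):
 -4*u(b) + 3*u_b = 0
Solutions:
 u(b) = C1*exp(4*b/3)


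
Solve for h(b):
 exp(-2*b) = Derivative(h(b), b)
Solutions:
 h(b) = C1 - exp(-2*b)/2


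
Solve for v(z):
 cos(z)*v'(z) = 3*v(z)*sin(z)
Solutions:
 v(z) = C1/cos(z)^3


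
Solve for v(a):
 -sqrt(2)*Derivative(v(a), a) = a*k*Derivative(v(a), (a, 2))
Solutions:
 v(a) = C1 + a^(((re(k) - sqrt(2))*re(k) + im(k)^2)/(re(k)^2 + im(k)^2))*(C2*sin(sqrt(2)*log(a)*Abs(im(k))/(re(k)^2 + im(k)^2)) + C3*cos(sqrt(2)*log(a)*im(k)/(re(k)^2 + im(k)^2)))


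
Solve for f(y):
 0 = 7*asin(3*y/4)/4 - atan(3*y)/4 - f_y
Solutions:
 f(y) = C1 + 7*y*asin(3*y/4)/4 - y*atan(3*y)/4 + 7*sqrt(16 - 9*y^2)/12 + log(9*y^2 + 1)/24


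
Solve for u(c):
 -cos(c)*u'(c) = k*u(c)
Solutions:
 u(c) = C1*exp(k*(log(sin(c) - 1) - log(sin(c) + 1))/2)


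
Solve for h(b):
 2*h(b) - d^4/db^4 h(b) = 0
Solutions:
 h(b) = C1*exp(-2^(1/4)*b) + C2*exp(2^(1/4)*b) + C3*sin(2^(1/4)*b) + C4*cos(2^(1/4)*b)


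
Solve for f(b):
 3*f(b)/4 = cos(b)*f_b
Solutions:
 f(b) = C1*(sin(b) + 1)^(3/8)/(sin(b) - 1)^(3/8)


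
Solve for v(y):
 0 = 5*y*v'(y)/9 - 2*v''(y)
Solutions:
 v(y) = C1 + C2*erfi(sqrt(5)*y/6)


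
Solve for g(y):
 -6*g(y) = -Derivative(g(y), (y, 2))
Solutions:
 g(y) = C1*exp(-sqrt(6)*y) + C2*exp(sqrt(6)*y)
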